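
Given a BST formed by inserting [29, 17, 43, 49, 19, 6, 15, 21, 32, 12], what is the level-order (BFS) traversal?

Tree insertion order: [29, 17, 43, 49, 19, 6, 15, 21, 32, 12]
Tree (level-order array): [29, 17, 43, 6, 19, 32, 49, None, 15, None, 21, None, None, None, None, 12]
BFS from the root, enqueuing left then right child of each popped node:
  queue [29] -> pop 29, enqueue [17, 43], visited so far: [29]
  queue [17, 43] -> pop 17, enqueue [6, 19], visited so far: [29, 17]
  queue [43, 6, 19] -> pop 43, enqueue [32, 49], visited so far: [29, 17, 43]
  queue [6, 19, 32, 49] -> pop 6, enqueue [15], visited so far: [29, 17, 43, 6]
  queue [19, 32, 49, 15] -> pop 19, enqueue [21], visited so far: [29, 17, 43, 6, 19]
  queue [32, 49, 15, 21] -> pop 32, enqueue [none], visited so far: [29, 17, 43, 6, 19, 32]
  queue [49, 15, 21] -> pop 49, enqueue [none], visited so far: [29, 17, 43, 6, 19, 32, 49]
  queue [15, 21] -> pop 15, enqueue [12], visited so far: [29, 17, 43, 6, 19, 32, 49, 15]
  queue [21, 12] -> pop 21, enqueue [none], visited so far: [29, 17, 43, 6, 19, 32, 49, 15, 21]
  queue [12] -> pop 12, enqueue [none], visited so far: [29, 17, 43, 6, 19, 32, 49, 15, 21, 12]
Result: [29, 17, 43, 6, 19, 32, 49, 15, 21, 12]


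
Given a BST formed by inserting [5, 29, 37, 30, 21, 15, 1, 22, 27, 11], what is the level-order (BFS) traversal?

Tree insertion order: [5, 29, 37, 30, 21, 15, 1, 22, 27, 11]
Tree (level-order array): [5, 1, 29, None, None, 21, 37, 15, 22, 30, None, 11, None, None, 27]
BFS from the root, enqueuing left then right child of each popped node:
  queue [5] -> pop 5, enqueue [1, 29], visited so far: [5]
  queue [1, 29] -> pop 1, enqueue [none], visited so far: [5, 1]
  queue [29] -> pop 29, enqueue [21, 37], visited so far: [5, 1, 29]
  queue [21, 37] -> pop 21, enqueue [15, 22], visited so far: [5, 1, 29, 21]
  queue [37, 15, 22] -> pop 37, enqueue [30], visited so far: [5, 1, 29, 21, 37]
  queue [15, 22, 30] -> pop 15, enqueue [11], visited so far: [5, 1, 29, 21, 37, 15]
  queue [22, 30, 11] -> pop 22, enqueue [27], visited so far: [5, 1, 29, 21, 37, 15, 22]
  queue [30, 11, 27] -> pop 30, enqueue [none], visited so far: [5, 1, 29, 21, 37, 15, 22, 30]
  queue [11, 27] -> pop 11, enqueue [none], visited so far: [5, 1, 29, 21, 37, 15, 22, 30, 11]
  queue [27] -> pop 27, enqueue [none], visited so far: [5, 1, 29, 21, 37, 15, 22, 30, 11, 27]
Result: [5, 1, 29, 21, 37, 15, 22, 30, 11, 27]


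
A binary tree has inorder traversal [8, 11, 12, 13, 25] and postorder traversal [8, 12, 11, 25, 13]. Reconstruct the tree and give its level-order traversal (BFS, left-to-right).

Inorder:   [8, 11, 12, 13, 25]
Postorder: [8, 12, 11, 25, 13]
Algorithm: postorder visits root last, so walk postorder right-to-left;
each value is the root of the current inorder slice — split it at that
value, recurse on the right subtree first, then the left.
Recursive splits:
  root=13; inorder splits into left=[8, 11, 12], right=[25]
  root=25; inorder splits into left=[], right=[]
  root=11; inorder splits into left=[8], right=[12]
  root=12; inorder splits into left=[], right=[]
  root=8; inorder splits into left=[], right=[]
Reconstructed level-order: [13, 11, 25, 8, 12]


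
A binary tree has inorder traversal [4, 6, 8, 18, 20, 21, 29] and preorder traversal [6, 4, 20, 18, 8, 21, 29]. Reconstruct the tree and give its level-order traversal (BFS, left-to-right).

Inorder:  [4, 6, 8, 18, 20, 21, 29]
Preorder: [6, 4, 20, 18, 8, 21, 29]
Algorithm: preorder visits root first, so consume preorder in order;
for each root, split the current inorder slice at that value into
left-subtree inorder and right-subtree inorder, then recurse.
Recursive splits:
  root=6; inorder splits into left=[4], right=[8, 18, 20, 21, 29]
  root=4; inorder splits into left=[], right=[]
  root=20; inorder splits into left=[8, 18], right=[21, 29]
  root=18; inorder splits into left=[8], right=[]
  root=8; inorder splits into left=[], right=[]
  root=21; inorder splits into left=[], right=[29]
  root=29; inorder splits into left=[], right=[]
Reconstructed level-order: [6, 4, 20, 18, 21, 8, 29]


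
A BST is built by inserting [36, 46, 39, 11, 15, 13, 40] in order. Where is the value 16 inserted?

Starting tree (level order): [36, 11, 46, None, 15, 39, None, 13, None, None, 40]
Insertion path: 36 -> 11 -> 15
Result: insert 16 as right child of 15
Final tree (level order): [36, 11, 46, None, 15, 39, None, 13, 16, None, 40]


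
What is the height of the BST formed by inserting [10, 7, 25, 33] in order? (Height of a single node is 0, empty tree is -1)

Insertion order: [10, 7, 25, 33]
Tree (level-order array): [10, 7, 25, None, None, None, 33]
Compute height bottom-up (empty subtree = -1):
  height(7) = 1 + max(-1, -1) = 0
  height(33) = 1 + max(-1, -1) = 0
  height(25) = 1 + max(-1, 0) = 1
  height(10) = 1 + max(0, 1) = 2
Height = 2


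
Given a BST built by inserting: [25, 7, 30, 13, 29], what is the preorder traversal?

Tree insertion order: [25, 7, 30, 13, 29]
Tree (level-order array): [25, 7, 30, None, 13, 29]
Preorder traversal: [25, 7, 13, 30, 29]


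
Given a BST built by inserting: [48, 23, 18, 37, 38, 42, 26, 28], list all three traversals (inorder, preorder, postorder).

Tree insertion order: [48, 23, 18, 37, 38, 42, 26, 28]
Tree (level-order array): [48, 23, None, 18, 37, None, None, 26, 38, None, 28, None, 42]
Inorder (L, root, R): [18, 23, 26, 28, 37, 38, 42, 48]
Preorder (root, L, R): [48, 23, 18, 37, 26, 28, 38, 42]
Postorder (L, R, root): [18, 28, 26, 42, 38, 37, 23, 48]


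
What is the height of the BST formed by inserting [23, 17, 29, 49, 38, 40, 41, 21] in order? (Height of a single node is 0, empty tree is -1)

Insertion order: [23, 17, 29, 49, 38, 40, 41, 21]
Tree (level-order array): [23, 17, 29, None, 21, None, 49, None, None, 38, None, None, 40, None, 41]
Compute height bottom-up (empty subtree = -1):
  height(21) = 1 + max(-1, -1) = 0
  height(17) = 1 + max(-1, 0) = 1
  height(41) = 1 + max(-1, -1) = 0
  height(40) = 1 + max(-1, 0) = 1
  height(38) = 1 + max(-1, 1) = 2
  height(49) = 1 + max(2, -1) = 3
  height(29) = 1 + max(-1, 3) = 4
  height(23) = 1 + max(1, 4) = 5
Height = 5


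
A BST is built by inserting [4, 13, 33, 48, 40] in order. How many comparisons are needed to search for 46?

Search path for 46: 4 -> 13 -> 33 -> 48 -> 40
Found: False
Comparisons: 5


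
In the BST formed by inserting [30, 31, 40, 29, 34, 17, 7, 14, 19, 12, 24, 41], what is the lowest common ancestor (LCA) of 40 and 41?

Tree insertion order: [30, 31, 40, 29, 34, 17, 7, 14, 19, 12, 24, 41]
Tree (level-order array): [30, 29, 31, 17, None, None, 40, 7, 19, 34, 41, None, 14, None, 24, None, None, None, None, 12]
In a BST, the LCA of p=40, q=41 is the first node v on the
root-to-leaf path with p <= v <= q (go left if both < v, right if both > v).
Walk from root:
  at 30: both 40 and 41 > 30, go right
  at 31: both 40 and 41 > 31, go right
  at 40: 40 <= 40 <= 41, this is the LCA
LCA = 40


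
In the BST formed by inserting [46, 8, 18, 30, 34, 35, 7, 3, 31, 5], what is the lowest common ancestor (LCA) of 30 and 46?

Tree insertion order: [46, 8, 18, 30, 34, 35, 7, 3, 31, 5]
Tree (level-order array): [46, 8, None, 7, 18, 3, None, None, 30, None, 5, None, 34, None, None, 31, 35]
In a BST, the LCA of p=30, q=46 is the first node v on the
root-to-leaf path with p <= v <= q (go left if both < v, right if both > v).
Walk from root:
  at 46: 30 <= 46 <= 46, this is the LCA
LCA = 46


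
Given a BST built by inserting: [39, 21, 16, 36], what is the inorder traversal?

Tree insertion order: [39, 21, 16, 36]
Tree (level-order array): [39, 21, None, 16, 36]
Inorder traversal: [16, 21, 36, 39]


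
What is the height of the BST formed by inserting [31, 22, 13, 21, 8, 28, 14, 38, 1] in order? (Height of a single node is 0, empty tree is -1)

Insertion order: [31, 22, 13, 21, 8, 28, 14, 38, 1]
Tree (level-order array): [31, 22, 38, 13, 28, None, None, 8, 21, None, None, 1, None, 14]
Compute height bottom-up (empty subtree = -1):
  height(1) = 1 + max(-1, -1) = 0
  height(8) = 1 + max(0, -1) = 1
  height(14) = 1 + max(-1, -1) = 0
  height(21) = 1 + max(0, -1) = 1
  height(13) = 1 + max(1, 1) = 2
  height(28) = 1 + max(-1, -1) = 0
  height(22) = 1 + max(2, 0) = 3
  height(38) = 1 + max(-1, -1) = 0
  height(31) = 1 + max(3, 0) = 4
Height = 4


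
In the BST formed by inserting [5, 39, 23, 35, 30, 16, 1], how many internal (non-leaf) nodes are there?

Tree built from: [5, 39, 23, 35, 30, 16, 1]
Tree (level-order array): [5, 1, 39, None, None, 23, None, 16, 35, None, None, 30]
Rule: An internal node has at least one child.
Per-node child counts:
  node 5: 2 child(ren)
  node 1: 0 child(ren)
  node 39: 1 child(ren)
  node 23: 2 child(ren)
  node 16: 0 child(ren)
  node 35: 1 child(ren)
  node 30: 0 child(ren)
Matching nodes: [5, 39, 23, 35]
Count of internal (non-leaf) nodes: 4


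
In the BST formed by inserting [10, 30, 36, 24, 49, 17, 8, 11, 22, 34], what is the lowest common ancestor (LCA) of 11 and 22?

Tree insertion order: [10, 30, 36, 24, 49, 17, 8, 11, 22, 34]
Tree (level-order array): [10, 8, 30, None, None, 24, 36, 17, None, 34, 49, 11, 22]
In a BST, the LCA of p=11, q=22 is the first node v on the
root-to-leaf path with p <= v <= q (go left if both < v, right if both > v).
Walk from root:
  at 10: both 11 and 22 > 10, go right
  at 30: both 11 and 22 < 30, go left
  at 24: both 11 and 22 < 24, go left
  at 17: 11 <= 17 <= 22, this is the LCA
LCA = 17


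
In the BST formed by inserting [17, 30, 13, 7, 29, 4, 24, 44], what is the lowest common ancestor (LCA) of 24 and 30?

Tree insertion order: [17, 30, 13, 7, 29, 4, 24, 44]
Tree (level-order array): [17, 13, 30, 7, None, 29, 44, 4, None, 24]
In a BST, the LCA of p=24, q=30 is the first node v on the
root-to-leaf path with p <= v <= q (go left if both < v, right if both > v).
Walk from root:
  at 17: both 24 and 30 > 17, go right
  at 30: 24 <= 30 <= 30, this is the LCA
LCA = 30


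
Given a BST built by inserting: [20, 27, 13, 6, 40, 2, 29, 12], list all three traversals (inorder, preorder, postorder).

Tree insertion order: [20, 27, 13, 6, 40, 2, 29, 12]
Tree (level-order array): [20, 13, 27, 6, None, None, 40, 2, 12, 29]
Inorder (L, root, R): [2, 6, 12, 13, 20, 27, 29, 40]
Preorder (root, L, R): [20, 13, 6, 2, 12, 27, 40, 29]
Postorder (L, R, root): [2, 12, 6, 13, 29, 40, 27, 20]


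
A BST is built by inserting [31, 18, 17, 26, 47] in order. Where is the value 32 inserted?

Starting tree (level order): [31, 18, 47, 17, 26]
Insertion path: 31 -> 47
Result: insert 32 as left child of 47
Final tree (level order): [31, 18, 47, 17, 26, 32]


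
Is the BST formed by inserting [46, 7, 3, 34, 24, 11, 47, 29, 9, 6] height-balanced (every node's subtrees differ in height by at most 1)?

Tree (level-order array): [46, 7, 47, 3, 34, None, None, None, 6, 24, None, None, None, 11, 29, 9]
Definition: a tree is height-balanced if, at every node, |h(left) - h(right)| <= 1 (empty subtree has height -1).
Bottom-up per-node check:
  node 6: h_left=-1, h_right=-1, diff=0 [OK], height=0
  node 3: h_left=-1, h_right=0, diff=1 [OK], height=1
  node 9: h_left=-1, h_right=-1, diff=0 [OK], height=0
  node 11: h_left=0, h_right=-1, diff=1 [OK], height=1
  node 29: h_left=-1, h_right=-1, diff=0 [OK], height=0
  node 24: h_left=1, h_right=0, diff=1 [OK], height=2
  node 34: h_left=2, h_right=-1, diff=3 [FAIL (|2--1|=3 > 1)], height=3
  node 7: h_left=1, h_right=3, diff=2 [FAIL (|1-3|=2 > 1)], height=4
  node 47: h_left=-1, h_right=-1, diff=0 [OK], height=0
  node 46: h_left=4, h_right=0, diff=4 [FAIL (|4-0|=4 > 1)], height=5
Node 34 violates the condition: |2 - -1| = 3 > 1.
Result: Not balanced


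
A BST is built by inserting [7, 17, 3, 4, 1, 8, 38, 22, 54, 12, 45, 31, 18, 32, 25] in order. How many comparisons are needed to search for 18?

Search path for 18: 7 -> 17 -> 38 -> 22 -> 18
Found: True
Comparisons: 5


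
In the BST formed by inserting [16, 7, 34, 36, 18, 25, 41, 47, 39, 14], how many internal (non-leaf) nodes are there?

Tree built from: [16, 7, 34, 36, 18, 25, 41, 47, 39, 14]
Tree (level-order array): [16, 7, 34, None, 14, 18, 36, None, None, None, 25, None, 41, None, None, 39, 47]
Rule: An internal node has at least one child.
Per-node child counts:
  node 16: 2 child(ren)
  node 7: 1 child(ren)
  node 14: 0 child(ren)
  node 34: 2 child(ren)
  node 18: 1 child(ren)
  node 25: 0 child(ren)
  node 36: 1 child(ren)
  node 41: 2 child(ren)
  node 39: 0 child(ren)
  node 47: 0 child(ren)
Matching nodes: [16, 7, 34, 18, 36, 41]
Count of internal (non-leaf) nodes: 6


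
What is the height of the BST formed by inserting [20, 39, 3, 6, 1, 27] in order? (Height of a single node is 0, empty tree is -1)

Insertion order: [20, 39, 3, 6, 1, 27]
Tree (level-order array): [20, 3, 39, 1, 6, 27]
Compute height bottom-up (empty subtree = -1):
  height(1) = 1 + max(-1, -1) = 0
  height(6) = 1 + max(-1, -1) = 0
  height(3) = 1 + max(0, 0) = 1
  height(27) = 1 + max(-1, -1) = 0
  height(39) = 1 + max(0, -1) = 1
  height(20) = 1 + max(1, 1) = 2
Height = 2


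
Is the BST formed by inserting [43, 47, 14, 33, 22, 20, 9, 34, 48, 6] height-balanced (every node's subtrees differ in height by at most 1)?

Tree (level-order array): [43, 14, 47, 9, 33, None, 48, 6, None, 22, 34, None, None, None, None, 20]
Definition: a tree is height-balanced if, at every node, |h(left) - h(right)| <= 1 (empty subtree has height -1).
Bottom-up per-node check:
  node 6: h_left=-1, h_right=-1, diff=0 [OK], height=0
  node 9: h_left=0, h_right=-1, diff=1 [OK], height=1
  node 20: h_left=-1, h_right=-1, diff=0 [OK], height=0
  node 22: h_left=0, h_right=-1, diff=1 [OK], height=1
  node 34: h_left=-1, h_right=-1, diff=0 [OK], height=0
  node 33: h_left=1, h_right=0, diff=1 [OK], height=2
  node 14: h_left=1, h_right=2, diff=1 [OK], height=3
  node 48: h_left=-1, h_right=-1, diff=0 [OK], height=0
  node 47: h_left=-1, h_right=0, diff=1 [OK], height=1
  node 43: h_left=3, h_right=1, diff=2 [FAIL (|3-1|=2 > 1)], height=4
Node 43 violates the condition: |3 - 1| = 2 > 1.
Result: Not balanced


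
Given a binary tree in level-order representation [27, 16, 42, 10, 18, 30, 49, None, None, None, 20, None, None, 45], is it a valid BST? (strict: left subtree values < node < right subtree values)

Level-order array: [27, 16, 42, 10, 18, 30, 49, None, None, None, 20, None, None, 45]
Validate using subtree bounds (lo, hi): at each node, require lo < value < hi,
then recurse left with hi=value and right with lo=value.
Preorder trace (stopping at first violation):
  at node 27 with bounds (-inf, +inf): OK
  at node 16 with bounds (-inf, 27): OK
  at node 10 with bounds (-inf, 16): OK
  at node 18 with bounds (16, 27): OK
  at node 20 with bounds (18, 27): OK
  at node 42 with bounds (27, +inf): OK
  at node 30 with bounds (27, 42): OK
  at node 49 with bounds (42, +inf): OK
  at node 45 with bounds (42, 49): OK
No violation found at any node.
Result: Valid BST


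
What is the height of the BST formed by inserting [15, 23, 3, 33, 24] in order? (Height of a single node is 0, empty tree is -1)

Insertion order: [15, 23, 3, 33, 24]
Tree (level-order array): [15, 3, 23, None, None, None, 33, 24]
Compute height bottom-up (empty subtree = -1):
  height(3) = 1 + max(-1, -1) = 0
  height(24) = 1 + max(-1, -1) = 0
  height(33) = 1 + max(0, -1) = 1
  height(23) = 1 + max(-1, 1) = 2
  height(15) = 1 + max(0, 2) = 3
Height = 3


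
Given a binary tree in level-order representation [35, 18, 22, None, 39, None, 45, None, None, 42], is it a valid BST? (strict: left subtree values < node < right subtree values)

Level-order array: [35, 18, 22, None, 39, None, 45, None, None, 42]
Validate using subtree bounds (lo, hi): at each node, require lo < value < hi,
then recurse left with hi=value and right with lo=value.
Preorder trace (stopping at first violation):
  at node 35 with bounds (-inf, +inf): OK
  at node 18 with bounds (-inf, 35): OK
  at node 39 with bounds (18, 35): VIOLATION
Node 39 violates its bound: not (18 < 39 < 35).
Result: Not a valid BST


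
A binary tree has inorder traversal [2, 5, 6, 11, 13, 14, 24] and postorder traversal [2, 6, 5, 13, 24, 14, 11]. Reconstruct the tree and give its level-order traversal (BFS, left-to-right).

Inorder:   [2, 5, 6, 11, 13, 14, 24]
Postorder: [2, 6, 5, 13, 24, 14, 11]
Algorithm: postorder visits root last, so walk postorder right-to-left;
each value is the root of the current inorder slice — split it at that
value, recurse on the right subtree first, then the left.
Recursive splits:
  root=11; inorder splits into left=[2, 5, 6], right=[13, 14, 24]
  root=14; inorder splits into left=[13], right=[24]
  root=24; inorder splits into left=[], right=[]
  root=13; inorder splits into left=[], right=[]
  root=5; inorder splits into left=[2], right=[6]
  root=6; inorder splits into left=[], right=[]
  root=2; inorder splits into left=[], right=[]
Reconstructed level-order: [11, 5, 14, 2, 6, 13, 24]


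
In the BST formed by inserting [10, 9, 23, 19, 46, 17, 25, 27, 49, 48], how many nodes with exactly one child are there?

Tree built from: [10, 9, 23, 19, 46, 17, 25, 27, 49, 48]
Tree (level-order array): [10, 9, 23, None, None, 19, 46, 17, None, 25, 49, None, None, None, 27, 48]
Rule: These are nodes with exactly 1 non-null child.
Per-node child counts:
  node 10: 2 child(ren)
  node 9: 0 child(ren)
  node 23: 2 child(ren)
  node 19: 1 child(ren)
  node 17: 0 child(ren)
  node 46: 2 child(ren)
  node 25: 1 child(ren)
  node 27: 0 child(ren)
  node 49: 1 child(ren)
  node 48: 0 child(ren)
Matching nodes: [19, 25, 49]
Count of nodes with exactly one child: 3


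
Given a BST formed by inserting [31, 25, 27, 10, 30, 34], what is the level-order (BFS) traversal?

Tree insertion order: [31, 25, 27, 10, 30, 34]
Tree (level-order array): [31, 25, 34, 10, 27, None, None, None, None, None, 30]
BFS from the root, enqueuing left then right child of each popped node:
  queue [31] -> pop 31, enqueue [25, 34], visited so far: [31]
  queue [25, 34] -> pop 25, enqueue [10, 27], visited so far: [31, 25]
  queue [34, 10, 27] -> pop 34, enqueue [none], visited so far: [31, 25, 34]
  queue [10, 27] -> pop 10, enqueue [none], visited so far: [31, 25, 34, 10]
  queue [27] -> pop 27, enqueue [30], visited so far: [31, 25, 34, 10, 27]
  queue [30] -> pop 30, enqueue [none], visited so far: [31, 25, 34, 10, 27, 30]
Result: [31, 25, 34, 10, 27, 30]


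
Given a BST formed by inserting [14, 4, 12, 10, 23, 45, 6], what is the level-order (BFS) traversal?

Tree insertion order: [14, 4, 12, 10, 23, 45, 6]
Tree (level-order array): [14, 4, 23, None, 12, None, 45, 10, None, None, None, 6]
BFS from the root, enqueuing left then right child of each popped node:
  queue [14] -> pop 14, enqueue [4, 23], visited so far: [14]
  queue [4, 23] -> pop 4, enqueue [12], visited so far: [14, 4]
  queue [23, 12] -> pop 23, enqueue [45], visited so far: [14, 4, 23]
  queue [12, 45] -> pop 12, enqueue [10], visited so far: [14, 4, 23, 12]
  queue [45, 10] -> pop 45, enqueue [none], visited so far: [14, 4, 23, 12, 45]
  queue [10] -> pop 10, enqueue [6], visited so far: [14, 4, 23, 12, 45, 10]
  queue [6] -> pop 6, enqueue [none], visited so far: [14, 4, 23, 12, 45, 10, 6]
Result: [14, 4, 23, 12, 45, 10, 6]


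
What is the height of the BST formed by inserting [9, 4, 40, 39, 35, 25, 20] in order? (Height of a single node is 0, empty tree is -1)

Insertion order: [9, 4, 40, 39, 35, 25, 20]
Tree (level-order array): [9, 4, 40, None, None, 39, None, 35, None, 25, None, 20]
Compute height bottom-up (empty subtree = -1):
  height(4) = 1 + max(-1, -1) = 0
  height(20) = 1 + max(-1, -1) = 0
  height(25) = 1 + max(0, -1) = 1
  height(35) = 1 + max(1, -1) = 2
  height(39) = 1 + max(2, -1) = 3
  height(40) = 1 + max(3, -1) = 4
  height(9) = 1 + max(0, 4) = 5
Height = 5


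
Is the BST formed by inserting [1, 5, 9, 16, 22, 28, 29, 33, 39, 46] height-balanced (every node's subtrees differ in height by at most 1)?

Tree (level-order array): [1, None, 5, None, 9, None, 16, None, 22, None, 28, None, 29, None, 33, None, 39, None, 46]
Definition: a tree is height-balanced if, at every node, |h(left) - h(right)| <= 1 (empty subtree has height -1).
Bottom-up per-node check:
  node 46: h_left=-1, h_right=-1, diff=0 [OK], height=0
  node 39: h_left=-1, h_right=0, diff=1 [OK], height=1
  node 33: h_left=-1, h_right=1, diff=2 [FAIL (|-1-1|=2 > 1)], height=2
  node 29: h_left=-1, h_right=2, diff=3 [FAIL (|-1-2|=3 > 1)], height=3
  node 28: h_left=-1, h_right=3, diff=4 [FAIL (|-1-3|=4 > 1)], height=4
  node 22: h_left=-1, h_right=4, diff=5 [FAIL (|-1-4|=5 > 1)], height=5
  node 16: h_left=-1, h_right=5, diff=6 [FAIL (|-1-5|=6 > 1)], height=6
  node 9: h_left=-1, h_right=6, diff=7 [FAIL (|-1-6|=7 > 1)], height=7
  node 5: h_left=-1, h_right=7, diff=8 [FAIL (|-1-7|=8 > 1)], height=8
  node 1: h_left=-1, h_right=8, diff=9 [FAIL (|-1-8|=9 > 1)], height=9
Node 33 violates the condition: |-1 - 1| = 2 > 1.
Result: Not balanced


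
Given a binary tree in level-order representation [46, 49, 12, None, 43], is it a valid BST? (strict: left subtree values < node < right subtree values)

Level-order array: [46, 49, 12, None, 43]
Validate using subtree bounds (lo, hi): at each node, require lo < value < hi,
then recurse left with hi=value and right with lo=value.
Preorder trace (stopping at first violation):
  at node 46 with bounds (-inf, +inf): OK
  at node 49 with bounds (-inf, 46): VIOLATION
Node 49 violates its bound: not (-inf < 49 < 46).
Result: Not a valid BST


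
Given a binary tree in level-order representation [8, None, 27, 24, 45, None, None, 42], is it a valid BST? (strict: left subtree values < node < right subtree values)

Level-order array: [8, None, 27, 24, 45, None, None, 42]
Validate using subtree bounds (lo, hi): at each node, require lo < value < hi,
then recurse left with hi=value and right with lo=value.
Preorder trace (stopping at first violation):
  at node 8 with bounds (-inf, +inf): OK
  at node 27 with bounds (8, +inf): OK
  at node 24 with bounds (8, 27): OK
  at node 45 with bounds (27, +inf): OK
  at node 42 with bounds (27, 45): OK
No violation found at any node.
Result: Valid BST


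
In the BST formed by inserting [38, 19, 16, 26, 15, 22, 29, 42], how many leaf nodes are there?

Tree built from: [38, 19, 16, 26, 15, 22, 29, 42]
Tree (level-order array): [38, 19, 42, 16, 26, None, None, 15, None, 22, 29]
Rule: A leaf has 0 children.
Per-node child counts:
  node 38: 2 child(ren)
  node 19: 2 child(ren)
  node 16: 1 child(ren)
  node 15: 0 child(ren)
  node 26: 2 child(ren)
  node 22: 0 child(ren)
  node 29: 0 child(ren)
  node 42: 0 child(ren)
Matching nodes: [15, 22, 29, 42]
Count of leaf nodes: 4


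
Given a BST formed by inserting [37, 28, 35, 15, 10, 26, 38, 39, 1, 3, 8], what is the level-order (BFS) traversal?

Tree insertion order: [37, 28, 35, 15, 10, 26, 38, 39, 1, 3, 8]
Tree (level-order array): [37, 28, 38, 15, 35, None, 39, 10, 26, None, None, None, None, 1, None, None, None, None, 3, None, 8]
BFS from the root, enqueuing left then right child of each popped node:
  queue [37] -> pop 37, enqueue [28, 38], visited so far: [37]
  queue [28, 38] -> pop 28, enqueue [15, 35], visited so far: [37, 28]
  queue [38, 15, 35] -> pop 38, enqueue [39], visited so far: [37, 28, 38]
  queue [15, 35, 39] -> pop 15, enqueue [10, 26], visited so far: [37, 28, 38, 15]
  queue [35, 39, 10, 26] -> pop 35, enqueue [none], visited so far: [37, 28, 38, 15, 35]
  queue [39, 10, 26] -> pop 39, enqueue [none], visited so far: [37, 28, 38, 15, 35, 39]
  queue [10, 26] -> pop 10, enqueue [1], visited so far: [37, 28, 38, 15, 35, 39, 10]
  queue [26, 1] -> pop 26, enqueue [none], visited so far: [37, 28, 38, 15, 35, 39, 10, 26]
  queue [1] -> pop 1, enqueue [3], visited so far: [37, 28, 38, 15, 35, 39, 10, 26, 1]
  queue [3] -> pop 3, enqueue [8], visited so far: [37, 28, 38, 15, 35, 39, 10, 26, 1, 3]
  queue [8] -> pop 8, enqueue [none], visited so far: [37, 28, 38, 15, 35, 39, 10, 26, 1, 3, 8]
Result: [37, 28, 38, 15, 35, 39, 10, 26, 1, 3, 8]


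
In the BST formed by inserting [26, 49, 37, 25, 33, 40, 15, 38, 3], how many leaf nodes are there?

Tree built from: [26, 49, 37, 25, 33, 40, 15, 38, 3]
Tree (level-order array): [26, 25, 49, 15, None, 37, None, 3, None, 33, 40, None, None, None, None, 38]
Rule: A leaf has 0 children.
Per-node child counts:
  node 26: 2 child(ren)
  node 25: 1 child(ren)
  node 15: 1 child(ren)
  node 3: 0 child(ren)
  node 49: 1 child(ren)
  node 37: 2 child(ren)
  node 33: 0 child(ren)
  node 40: 1 child(ren)
  node 38: 0 child(ren)
Matching nodes: [3, 33, 38]
Count of leaf nodes: 3


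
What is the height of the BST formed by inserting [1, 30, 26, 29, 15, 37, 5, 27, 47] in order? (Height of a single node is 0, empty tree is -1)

Insertion order: [1, 30, 26, 29, 15, 37, 5, 27, 47]
Tree (level-order array): [1, None, 30, 26, 37, 15, 29, None, 47, 5, None, 27]
Compute height bottom-up (empty subtree = -1):
  height(5) = 1 + max(-1, -1) = 0
  height(15) = 1 + max(0, -1) = 1
  height(27) = 1 + max(-1, -1) = 0
  height(29) = 1 + max(0, -1) = 1
  height(26) = 1 + max(1, 1) = 2
  height(47) = 1 + max(-1, -1) = 0
  height(37) = 1 + max(-1, 0) = 1
  height(30) = 1 + max(2, 1) = 3
  height(1) = 1 + max(-1, 3) = 4
Height = 4


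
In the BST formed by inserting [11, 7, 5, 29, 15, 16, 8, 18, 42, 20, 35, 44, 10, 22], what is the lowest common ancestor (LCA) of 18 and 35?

Tree insertion order: [11, 7, 5, 29, 15, 16, 8, 18, 42, 20, 35, 44, 10, 22]
Tree (level-order array): [11, 7, 29, 5, 8, 15, 42, None, None, None, 10, None, 16, 35, 44, None, None, None, 18, None, None, None, None, None, 20, None, 22]
In a BST, the LCA of p=18, q=35 is the first node v on the
root-to-leaf path with p <= v <= q (go left if both < v, right if both > v).
Walk from root:
  at 11: both 18 and 35 > 11, go right
  at 29: 18 <= 29 <= 35, this is the LCA
LCA = 29


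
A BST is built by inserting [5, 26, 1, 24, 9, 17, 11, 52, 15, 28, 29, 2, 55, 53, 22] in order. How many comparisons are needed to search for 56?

Search path for 56: 5 -> 26 -> 52 -> 55
Found: False
Comparisons: 4


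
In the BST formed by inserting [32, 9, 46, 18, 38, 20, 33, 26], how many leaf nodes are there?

Tree built from: [32, 9, 46, 18, 38, 20, 33, 26]
Tree (level-order array): [32, 9, 46, None, 18, 38, None, None, 20, 33, None, None, 26]
Rule: A leaf has 0 children.
Per-node child counts:
  node 32: 2 child(ren)
  node 9: 1 child(ren)
  node 18: 1 child(ren)
  node 20: 1 child(ren)
  node 26: 0 child(ren)
  node 46: 1 child(ren)
  node 38: 1 child(ren)
  node 33: 0 child(ren)
Matching nodes: [26, 33]
Count of leaf nodes: 2


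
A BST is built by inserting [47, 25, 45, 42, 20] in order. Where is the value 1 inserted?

Starting tree (level order): [47, 25, None, 20, 45, None, None, 42]
Insertion path: 47 -> 25 -> 20
Result: insert 1 as left child of 20
Final tree (level order): [47, 25, None, 20, 45, 1, None, 42]


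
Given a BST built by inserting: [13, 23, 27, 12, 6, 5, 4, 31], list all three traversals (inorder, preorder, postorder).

Tree insertion order: [13, 23, 27, 12, 6, 5, 4, 31]
Tree (level-order array): [13, 12, 23, 6, None, None, 27, 5, None, None, 31, 4]
Inorder (L, root, R): [4, 5, 6, 12, 13, 23, 27, 31]
Preorder (root, L, R): [13, 12, 6, 5, 4, 23, 27, 31]
Postorder (L, R, root): [4, 5, 6, 12, 31, 27, 23, 13]


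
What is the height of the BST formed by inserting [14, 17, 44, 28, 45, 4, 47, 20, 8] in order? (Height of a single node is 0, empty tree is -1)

Insertion order: [14, 17, 44, 28, 45, 4, 47, 20, 8]
Tree (level-order array): [14, 4, 17, None, 8, None, 44, None, None, 28, 45, 20, None, None, 47]
Compute height bottom-up (empty subtree = -1):
  height(8) = 1 + max(-1, -1) = 0
  height(4) = 1 + max(-1, 0) = 1
  height(20) = 1 + max(-1, -1) = 0
  height(28) = 1 + max(0, -1) = 1
  height(47) = 1 + max(-1, -1) = 0
  height(45) = 1 + max(-1, 0) = 1
  height(44) = 1 + max(1, 1) = 2
  height(17) = 1 + max(-1, 2) = 3
  height(14) = 1 + max(1, 3) = 4
Height = 4


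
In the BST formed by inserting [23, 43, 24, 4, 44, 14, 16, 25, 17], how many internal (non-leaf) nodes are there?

Tree built from: [23, 43, 24, 4, 44, 14, 16, 25, 17]
Tree (level-order array): [23, 4, 43, None, 14, 24, 44, None, 16, None, 25, None, None, None, 17]
Rule: An internal node has at least one child.
Per-node child counts:
  node 23: 2 child(ren)
  node 4: 1 child(ren)
  node 14: 1 child(ren)
  node 16: 1 child(ren)
  node 17: 0 child(ren)
  node 43: 2 child(ren)
  node 24: 1 child(ren)
  node 25: 0 child(ren)
  node 44: 0 child(ren)
Matching nodes: [23, 4, 14, 16, 43, 24]
Count of internal (non-leaf) nodes: 6


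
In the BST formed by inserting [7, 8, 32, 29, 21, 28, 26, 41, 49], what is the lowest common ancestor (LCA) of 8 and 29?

Tree insertion order: [7, 8, 32, 29, 21, 28, 26, 41, 49]
Tree (level-order array): [7, None, 8, None, 32, 29, 41, 21, None, None, 49, None, 28, None, None, 26]
In a BST, the LCA of p=8, q=29 is the first node v on the
root-to-leaf path with p <= v <= q (go left if both < v, right if both > v).
Walk from root:
  at 7: both 8 and 29 > 7, go right
  at 8: 8 <= 8 <= 29, this is the LCA
LCA = 8


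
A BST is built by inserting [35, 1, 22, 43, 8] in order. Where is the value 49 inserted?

Starting tree (level order): [35, 1, 43, None, 22, None, None, 8]
Insertion path: 35 -> 43
Result: insert 49 as right child of 43
Final tree (level order): [35, 1, 43, None, 22, None, 49, 8]


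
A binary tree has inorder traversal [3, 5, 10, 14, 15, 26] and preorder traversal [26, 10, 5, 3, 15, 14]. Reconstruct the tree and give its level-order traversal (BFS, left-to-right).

Inorder:  [3, 5, 10, 14, 15, 26]
Preorder: [26, 10, 5, 3, 15, 14]
Algorithm: preorder visits root first, so consume preorder in order;
for each root, split the current inorder slice at that value into
left-subtree inorder and right-subtree inorder, then recurse.
Recursive splits:
  root=26; inorder splits into left=[3, 5, 10, 14, 15], right=[]
  root=10; inorder splits into left=[3, 5], right=[14, 15]
  root=5; inorder splits into left=[3], right=[]
  root=3; inorder splits into left=[], right=[]
  root=15; inorder splits into left=[14], right=[]
  root=14; inorder splits into left=[], right=[]
Reconstructed level-order: [26, 10, 5, 15, 3, 14]


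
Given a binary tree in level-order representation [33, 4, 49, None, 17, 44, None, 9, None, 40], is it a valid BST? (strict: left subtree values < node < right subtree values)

Level-order array: [33, 4, 49, None, 17, 44, None, 9, None, 40]
Validate using subtree bounds (lo, hi): at each node, require lo < value < hi,
then recurse left with hi=value and right with lo=value.
Preorder trace (stopping at first violation):
  at node 33 with bounds (-inf, +inf): OK
  at node 4 with bounds (-inf, 33): OK
  at node 17 with bounds (4, 33): OK
  at node 9 with bounds (4, 17): OK
  at node 49 with bounds (33, +inf): OK
  at node 44 with bounds (33, 49): OK
  at node 40 with bounds (33, 44): OK
No violation found at any node.
Result: Valid BST


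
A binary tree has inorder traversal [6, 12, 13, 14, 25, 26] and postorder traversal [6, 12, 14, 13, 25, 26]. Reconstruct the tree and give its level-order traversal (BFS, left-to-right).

Inorder:   [6, 12, 13, 14, 25, 26]
Postorder: [6, 12, 14, 13, 25, 26]
Algorithm: postorder visits root last, so walk postorder right-to-left;
each value is the root of the current inorder slice — split it at that
value, recurse on the right subtree first, then the left.
Recursive splits:
  root=26; inorder splits into left=[6, 12, 13, 14, 25], right=[]
  root=25; inorder splits into left=[6, 12, 13, 14], right=[]
  root=13; inorder splits into left=[6, 12], right=[14]
  root=14; inorder splits into left=[], right=[]
  root=12; inorder splits into left=[6], right=[]
  root=6; inorder splits into left=[], right=[]
Reconstructed level-order: [26, 25, 13, 12, 14, 6]


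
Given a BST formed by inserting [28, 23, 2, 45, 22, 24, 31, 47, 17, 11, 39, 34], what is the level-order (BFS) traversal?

Tree insertion order: [28, 23, 2, 45, 22, 24, 31, 47, 17, 11, 39, 34]
Tree (level-order array): [28, 23, 45, 2, 24, 31, 47, None, 22, None, None, None, 39, None, None, 17, None, 34, None, 11]
BFS from the root, enqueuing left then right child of each popped node:
  queue [28] -> pop 28, enqueue [23, 45], visited so far: [28]
  queue [23, 45] -> pop 23, enqueue [2, 24], visited so far: [28, 23]
  queue [45, 2, 24] -> pop 45, enqueue [31, 47], visited so far: [28, 23, 45]
  queue [2, 24, 31, 47] -> pop 2, enqueue [22], visited so far: [28, 23, 45, 2]
  queue [24, 31, 47, 22] -> pop 24, enqueue [none], visited so far: [28, 23, 45, 2, 24]
  queue [31, 47, 22] -> pop 31, enqueue [39], visited so far: [28, 23, 45, 2, 24, 31]
  queue [47, 22, 39] -> pop 47, enqueue [none], visited so far: [28, 23, 45, 2, 24, 31, 47]
  queue [22, 39] -> pop 22, enqueue [17], visited so far: [28, 23, 45, 2, 24, 31, 47, 22]
  queue [39, 17] -> pop 39, enqueue [34], visited so far: [28, 23, 45, 2, 24, 31, 47, 22, 39]
  queue [17, 34] -> pop 17, enqueue [11], visited so far: [28, 23, 45, 2, 24, 31, 47, 22, 39, 17]
  queue [34, 11] -> pop 34, enqueue [none], visited so far: [28, 23, 45, 2, 24, 31, 47, 22, 39, 17, 34]
  queue [11] -> pop 11, enqueue [none], visited so far: [28, 23, 45, 2, 24, 31, 47, 22, 39, 17, 34, 11]
Result: [28, 23, 45, 2, 24, 31, 47, 22, 39, 17, 34, 11]


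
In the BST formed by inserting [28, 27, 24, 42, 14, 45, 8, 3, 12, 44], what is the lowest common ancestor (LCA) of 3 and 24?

Tree insertion order: [28, 27, 24, 42, 14, 45, 8, 3, 12, 44]
Tree (level-order array): [28, 27, 42, 24, None, None, 45, 14, None, 44, None, 8, None, None, None, 3, 12]
In a BST, the LCA of p=3, q=24 is the first node v on the
root-to-leaf path with p <= v <= q (go left if both < v, right if both > v).
Walk from root:
  at 28: both 3 and 24 < 28, go left
  at 27: both 3 and 24 < 27, go left
  at 24: 3 <= 24 <= 24, this is the LCA
LCA = 24


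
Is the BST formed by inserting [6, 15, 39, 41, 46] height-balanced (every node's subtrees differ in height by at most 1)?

Tree (level-order array): [6, None, 15, None, 39, None, 41, None, 46]
Definition: a tree is height-balanced if, at every node, |h(left) - h(right)| <= 1 (empty subtree has height -1).
Bottom-up per-node check:
  node 46: h_left=-1, h_right=-1, diff=0 [OK], height=0
  node 41: h_left=-1, h_right=0, diff=1 [OK], height=1
  node 39: h_left=-1, h_right=1, diff=2 [FAIL (|-1-1|=2 > 1)], height=2
  node 15: h_left=-1, h_right=2, diff=3 [FAIL (|-1-2|=3 > 1)], height=3
  node 6: h_left=-1, h_right=3, diff=4 [FAIL (|-1-3|=4 > 1)], height=4
Node 39 violates the condition: |-1 - 1| = 2 > 1.
Result: Not balanced


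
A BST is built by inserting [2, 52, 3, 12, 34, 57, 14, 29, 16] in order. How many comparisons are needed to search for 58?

Search path for 58: 2 -> 52 -> 57
Found: False
Comparisons: 3


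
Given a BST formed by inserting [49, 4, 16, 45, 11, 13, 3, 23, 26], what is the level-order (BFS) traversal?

Tree insertion order: [49, 4, 16, 45, 11, 13, 3, 23, 26]
Tree (level-order array): [49, 4, None, 3, 16, None, None, 11, 45, None, 13, 23, None, None, None, None, 26]
BFS from the root, enqueuing left then right child of each popped node:
  queue [49] -> pop 49, enqueue [4], visited so far: [49]
  queue [4] -> pop 4, enqueue [3, 16], visited so far: [49, 4]
  queue [3, 16] -> pop 3, enqueue [none], visited so far: [49, 4, 3]
  queue [16] -> pop 16, enqueue [11, 45], visited so far: [49, 4, 3, 16]
  queue [11, 45] -> pop 11, enqueue [13], visited so far: [49, 4, 3, 16, 11]
  queue [45, 13] -> pop 45, enqueue [23], visited so far: [49, 4, 3, 16, 11, 45]
  queue [13, 23] -> pop 13, enqueue [none], visited so far: [49, 4, 3, 16, 11, 45, 13]
  queue [23] -> pop 23, enqueue [26], visited so far: [49, 4, 3, 16, 11, 45, 13, 23]
  queue [26] -> pop 26, enqueue [none], visited so far: [49, 4, 3, 16, 11, 45, 13, 23, 26]
Result: [49, 4, 3, 16, 11, 45, 13, 23, 26]


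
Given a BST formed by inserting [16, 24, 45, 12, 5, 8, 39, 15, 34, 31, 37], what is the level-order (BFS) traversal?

Tree insertion order: [16, 24, 45, 12, 5, 8, 39, 15, 34, 31, 37]
Tree (level-order array): [16, 12, 24, 5, 15, None, 45, None, 8, None, None, 39, None, None, None, 34, None, 31, 37]
BFS from the root, enqueuing left then right child of each popped node:
  queue [16] -> pop 16, enqueue [12, 24], visited so far: [16]
  queue [12, 24] -> pop 12, enqueue [5, 15], visited so far: [16, 12]
  queue [24, 5, 15] -> pop 24, enqueue [45], visited so far: [16, 12, 24]
  queue [5, 15, 45] -> pop 5, enqueue [8], visited so far: [16, 12, 24, 5]
  queue [15, 45, 8] -> pop 15, enqueue [none], visited so far: [16, 12, 24, 5, 15]
  queue [45, 8] -> pop 45, enqueue [39], visited so far: [16, 12, 24, 5, 15, 45]
  queue [8, 39] -> pop 8, enqueue [none], visited so far: [16, 12, 24, 5, 15, 45, 8]
  queue [39] -> pop 39, enqueue [34], visited so far: [16, 12, 24, 5, 15, 45, 8, 39]
  queue [34] -> pop 34, enqueue [31, 37], visited so far: [16, 12, 24, 5, 15, 45, 8, 39, 34]
  queue [31, 37] -> pop 31, enqueue [none], visited so far: [16, 12, 24, 5, 15, 45, 8, 39, 34, 31]
  queue [37] -> pop 37, enqueue [none], visited so far: [16, 12, 24, 5, 15, 45, 8, 39, 34, 31, 37]
Result: [16, 12, 24, 5, 15, 45, 8, 39, 34, 31, 37]


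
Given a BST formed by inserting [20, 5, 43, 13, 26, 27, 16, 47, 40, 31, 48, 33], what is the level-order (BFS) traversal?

Tree insertion order: [20, 5, 43, 13, 26, 27, 16, 47, 40, 31, 48, 33]
Tree (level-order array): [20, 5, 43, None, 13, 26, 47, None, 16, None, 27, None, 48, None, None, None, 40, None, None, 31, None, None, 33]
BFS from the root, enqueuing left then right child of each popped node:
  queue [20] -> pop 20, enqueue [5, 43], visited so far: [20]
  queue [5, 43] -> pop 5, enqueue [13], visited so far: [20, 5]
  queue [43, 13] -> pop 43, enqueue [26, 47], visited so far: [20, 5, 43]
  queue [13, 26, 47] -> pop 13, enqueue [16], visited so far: [20, 5, 43, 13]
  queue [26, 47, 16] -> pop 26, enqueue [27], visited so far: [20, 5, 43, 13, 26]
  queue [47, 16, 27] -> pop 47, enqueue [48], visited so far: [20, 5, 43, 13, 26, 47]
  queue [16, 27, 48] -> pop 16, enqueue [none], visited so far: [20, 5, 43, 13, 26, 47, 16]
  queue [27, 48] -> pop 27, enqueue [40], visited so far: [20, 5, 43, 13, 26, 47, 16, 27]
  queue [48, 40] -> pop 48, enqueue [none], visited so far: [20, 5, 43, 13, 26, 47, 16, 27, 48]
  queue [40] -> pop 40, enqueue [31], visited so far: [20, 5, 43, 13, 26, 47, 16, 27, 48, 40]
  queue [31] -> pop 31, enqueue [33], visited so far: [20, 5, 43, 13, 26, 47, 16, 27, 48, 40, 31]
  queue [33] -> pop 33, enqueue [none], visited so far: [20, 5, 43, 13, 26, 47, 16, 27, 48, 40, 31, 33]
Result: [20, 5, 43, 13, 26, 47, 16, 27, 48, 40, 31, 33]


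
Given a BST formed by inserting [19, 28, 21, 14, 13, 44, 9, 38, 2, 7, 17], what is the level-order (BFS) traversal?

Tree insertion order: [19, 28, 21, 14, 13, 44, 9, 38, 2, 7, 17]
Tree (level-order array): [19, 14, 28, 13, 17, 21, 44, 9, None, None, None, None, None, 38, None, 2, None, None, None, None, 7]
BFS from the root, enqueuing left then right child of each popped node:
  queue [19] -> pop 19, enqueue [14, 28], visited so far: [19]
  queue [14, 28] -> pop 14, enqueue [13, 17], visited so far: [19, 14]
  queue [28, 13, 17] -> pop 28, enqueue [21, 44], visited so far: [19, 14, 28]
  queue [13, 17, 21, 44] -> pop 13, enqueue [9], visited so far: [19, 14, 28, 13]
  queue [17, 21, 44, 9] -> pop 17, enqueue [none], visited so far: [19, 14, 28, 13, 17]
  queue [21, 44, 9] -> pop 21, enqueue [none], visited so far: [19, 14, 28, 13, 17, 21]
  queue [44, 9] -> pop 44, enqueue [38], visited so far: [19, 14, 28, 13, 17, 21, 44]
  queue [9, 38] -> pop 9, enqueue [2], visited so far: [19, 14, 28, 13, 17, 21, 44, 9]
  queue [38, 2] -> pop 38, enqueue [none], visited so far: [19, 14, 28, 13, 17, 21, 44, 9, 38]
  queue [2] -> pop 2, enqueue [7], visited so far: [19, 14, 28, 13, 17, 21, 44, 9, 38, 2]
  queue [7] -> pop 7, enqueue [none], visited so far: [19, 14, 28, 13, 17, 21, 44, 9, 38, 2, 7]
Result: [19, 14, 28, 13, 17, 21, 44, 9, 38, 2, 7]
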